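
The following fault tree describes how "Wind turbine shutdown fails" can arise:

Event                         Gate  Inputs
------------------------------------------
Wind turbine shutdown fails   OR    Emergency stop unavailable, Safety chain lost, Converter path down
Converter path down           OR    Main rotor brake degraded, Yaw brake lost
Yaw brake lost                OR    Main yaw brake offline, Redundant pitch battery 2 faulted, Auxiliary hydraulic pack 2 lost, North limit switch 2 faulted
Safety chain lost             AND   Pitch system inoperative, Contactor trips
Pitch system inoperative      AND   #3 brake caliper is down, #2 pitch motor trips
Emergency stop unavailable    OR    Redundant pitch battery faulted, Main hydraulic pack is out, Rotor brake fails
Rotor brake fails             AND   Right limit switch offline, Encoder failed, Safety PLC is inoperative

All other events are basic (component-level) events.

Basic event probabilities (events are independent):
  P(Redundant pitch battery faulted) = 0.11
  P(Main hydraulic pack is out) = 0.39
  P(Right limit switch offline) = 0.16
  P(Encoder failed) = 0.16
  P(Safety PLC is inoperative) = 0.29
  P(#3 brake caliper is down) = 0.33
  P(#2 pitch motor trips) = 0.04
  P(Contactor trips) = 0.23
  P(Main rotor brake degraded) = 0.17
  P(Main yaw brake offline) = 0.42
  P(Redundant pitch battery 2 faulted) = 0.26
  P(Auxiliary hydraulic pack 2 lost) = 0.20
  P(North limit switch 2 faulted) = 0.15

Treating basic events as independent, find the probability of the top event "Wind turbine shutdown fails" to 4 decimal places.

P(Rotor brake fails) [AND] = 0.16 × 0.16 × 0.29 = 0.007424
P(Emergency stop unavailable) [OR] = 1 − (1−0.11) × (1−0.39) × (1−0.007424) = 0.461130
P(Pitch system inoperative) [AND] = 0.33 × 0.04 = 0.013200
P(Safety chain lost) [AND] = 0.013200 × 0.23 = 0.003036
P(Yaw brake lost) [OR] = 1 − (1−0.42) × (1−0.26) × (1−0.20) × (1−0.15) = 0.708144
P(Converter path down) [OR] = 1 − (1−0.17) × (1−0.708144) = 0.757760
P(Wind turbine shutdown fails) [OR] = 1 − (1−0.461130) × (1−0.003036) × (1−0.757760) = 0.869860
Rounded to 4 decimal places: P(Wind turbine shutdown fails) ≈ 0.8699.

0.8699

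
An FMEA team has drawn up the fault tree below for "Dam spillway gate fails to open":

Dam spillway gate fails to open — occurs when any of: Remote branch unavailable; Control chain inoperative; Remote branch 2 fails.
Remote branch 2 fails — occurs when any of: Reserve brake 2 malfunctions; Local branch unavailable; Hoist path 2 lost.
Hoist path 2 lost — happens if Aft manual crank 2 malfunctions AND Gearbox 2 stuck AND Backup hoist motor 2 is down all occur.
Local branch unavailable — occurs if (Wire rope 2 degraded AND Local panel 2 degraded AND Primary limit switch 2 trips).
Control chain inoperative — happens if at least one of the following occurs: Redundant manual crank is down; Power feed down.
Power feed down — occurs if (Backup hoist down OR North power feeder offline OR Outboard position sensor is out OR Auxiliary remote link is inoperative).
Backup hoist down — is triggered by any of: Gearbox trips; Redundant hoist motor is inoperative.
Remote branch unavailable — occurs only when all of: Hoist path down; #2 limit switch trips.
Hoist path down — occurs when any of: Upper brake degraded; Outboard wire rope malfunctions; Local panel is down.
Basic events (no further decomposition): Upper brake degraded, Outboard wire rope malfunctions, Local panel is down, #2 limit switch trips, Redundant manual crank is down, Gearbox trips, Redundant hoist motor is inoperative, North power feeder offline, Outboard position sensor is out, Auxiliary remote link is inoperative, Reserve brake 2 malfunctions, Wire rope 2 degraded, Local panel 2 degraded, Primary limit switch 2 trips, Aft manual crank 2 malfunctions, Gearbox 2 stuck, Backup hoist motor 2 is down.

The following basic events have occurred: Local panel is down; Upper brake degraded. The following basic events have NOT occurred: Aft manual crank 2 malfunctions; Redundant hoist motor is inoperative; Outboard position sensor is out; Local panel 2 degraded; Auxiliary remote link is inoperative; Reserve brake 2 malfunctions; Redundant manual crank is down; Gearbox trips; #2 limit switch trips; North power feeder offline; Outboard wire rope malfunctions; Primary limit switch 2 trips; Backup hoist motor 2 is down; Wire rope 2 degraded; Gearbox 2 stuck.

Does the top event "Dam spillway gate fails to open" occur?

No

Hoist path down [OR]: Upper brake degraded=occurs, Outboard wire rope malfunctions=not, Local panel is down=occurs → at least one input occurs → occurs.
Remote branch unavailable [AND]: Hoist path down=occurs, #2 limit switch trips=not → not all inputs occur → does not occur.
Backup hoist down [OR]: Gearbox trips=not, Redundant hoist motor is inoperative=not → no input occurs → does not occur.
Power feed down [OR]: Backup hoist down=not, North power feeder offline=not, Outboard position sensor is out=not, Auxiliary remote link is inoperative=not → no input occurs → does not occur.
Control chain inoperative [OR]: Redundant manual crank is down=not, Power feed down=not → no input occurs → does not occur.
Local branch unavailable [AND]: Wire rope 2 degraded=not, Local panel 2 degraded=not, Primary limit switch 2 trips=not → not all inputs occur → does not occur.
Hoist path 2 lost [AND]: Aft manual crank 2 malfunctions=not, Gearbox 2 stuck=not, Backup hoist motor 2 is down=not → not all inputs occur → does not occur.
Remote branch 2 fails [OR]: Reserve brake 2 malfunctions=not, Local branch unavailable=not, Hoist path 2 lost=not → no input occurs → does not occur.
Dam spillway gate fails to open [OR]: Remote branch unavailable=not, Control chain inoperative=not, Remote branch 2 fails=not → no input occurs → does not occur.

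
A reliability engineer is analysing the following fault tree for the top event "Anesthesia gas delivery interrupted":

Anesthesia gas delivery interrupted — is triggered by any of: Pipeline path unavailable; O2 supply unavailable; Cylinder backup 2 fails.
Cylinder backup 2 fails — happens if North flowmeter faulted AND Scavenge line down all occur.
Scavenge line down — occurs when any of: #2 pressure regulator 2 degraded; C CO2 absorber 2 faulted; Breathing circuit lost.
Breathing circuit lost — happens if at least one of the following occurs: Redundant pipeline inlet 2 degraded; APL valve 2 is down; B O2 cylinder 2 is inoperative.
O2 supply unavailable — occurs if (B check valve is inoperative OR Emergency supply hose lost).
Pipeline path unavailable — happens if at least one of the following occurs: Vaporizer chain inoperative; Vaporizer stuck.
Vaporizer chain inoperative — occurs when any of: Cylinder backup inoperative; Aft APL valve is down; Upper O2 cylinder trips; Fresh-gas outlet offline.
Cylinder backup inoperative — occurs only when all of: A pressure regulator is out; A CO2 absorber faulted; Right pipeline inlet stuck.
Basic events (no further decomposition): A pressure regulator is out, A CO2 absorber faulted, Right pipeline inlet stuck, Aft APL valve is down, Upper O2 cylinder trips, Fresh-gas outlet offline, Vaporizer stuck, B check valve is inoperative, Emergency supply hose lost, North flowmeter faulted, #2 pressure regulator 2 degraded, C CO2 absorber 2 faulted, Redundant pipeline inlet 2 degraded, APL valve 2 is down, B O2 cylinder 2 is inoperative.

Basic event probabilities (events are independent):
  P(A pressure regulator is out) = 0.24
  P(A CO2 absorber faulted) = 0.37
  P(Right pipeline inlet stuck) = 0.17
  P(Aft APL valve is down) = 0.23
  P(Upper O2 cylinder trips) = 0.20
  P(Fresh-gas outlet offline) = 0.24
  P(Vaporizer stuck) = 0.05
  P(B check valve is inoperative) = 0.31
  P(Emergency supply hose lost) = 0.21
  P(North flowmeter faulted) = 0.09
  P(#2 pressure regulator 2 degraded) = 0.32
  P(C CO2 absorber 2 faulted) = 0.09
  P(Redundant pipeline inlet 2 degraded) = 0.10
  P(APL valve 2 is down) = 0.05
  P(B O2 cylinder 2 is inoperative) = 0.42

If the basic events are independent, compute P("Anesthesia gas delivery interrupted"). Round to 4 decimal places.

P(Cylinder backup inoperative) [AND] = 0.24 × 0.37 × 0.17 = 0.015096
P(Vaporizer chain inoperative) [OR] = 1 − (1−0.015096) × (1−0.23) × (1−0.20) × (1−0.24) = 0.538907
P(Pipeline path unavailable) [OR] = 1 − (1−0.538907) × (1−0.05) = 0.561962
P(O2 supply unavailable) [OR] = 1 − (1−0.31) × (1−0.21) = 0.454900
P(Breathing circuit lost) [OR] = 1 − (1−0.10) × (1−0.05) × (1−0.42) = 0.504100
P(Scavenge line down) [OR] = 1 − (1−0.32) × (1−0.09) × (1−0.504100) = 0.693137
P(Cylinder backup 2 fails) [AND] = 0.09 × 0.693137 = 0.062382
P(Anesthesia gas delivery interrupted) [OR] = 1 − (1−0.561962) × (1−0.454900) × (1−0.062382) = 0.776121
Rounded to 4 decimal places: P(Anesthesia gas delivery interrupted) ≈ 0.7761.

0.7761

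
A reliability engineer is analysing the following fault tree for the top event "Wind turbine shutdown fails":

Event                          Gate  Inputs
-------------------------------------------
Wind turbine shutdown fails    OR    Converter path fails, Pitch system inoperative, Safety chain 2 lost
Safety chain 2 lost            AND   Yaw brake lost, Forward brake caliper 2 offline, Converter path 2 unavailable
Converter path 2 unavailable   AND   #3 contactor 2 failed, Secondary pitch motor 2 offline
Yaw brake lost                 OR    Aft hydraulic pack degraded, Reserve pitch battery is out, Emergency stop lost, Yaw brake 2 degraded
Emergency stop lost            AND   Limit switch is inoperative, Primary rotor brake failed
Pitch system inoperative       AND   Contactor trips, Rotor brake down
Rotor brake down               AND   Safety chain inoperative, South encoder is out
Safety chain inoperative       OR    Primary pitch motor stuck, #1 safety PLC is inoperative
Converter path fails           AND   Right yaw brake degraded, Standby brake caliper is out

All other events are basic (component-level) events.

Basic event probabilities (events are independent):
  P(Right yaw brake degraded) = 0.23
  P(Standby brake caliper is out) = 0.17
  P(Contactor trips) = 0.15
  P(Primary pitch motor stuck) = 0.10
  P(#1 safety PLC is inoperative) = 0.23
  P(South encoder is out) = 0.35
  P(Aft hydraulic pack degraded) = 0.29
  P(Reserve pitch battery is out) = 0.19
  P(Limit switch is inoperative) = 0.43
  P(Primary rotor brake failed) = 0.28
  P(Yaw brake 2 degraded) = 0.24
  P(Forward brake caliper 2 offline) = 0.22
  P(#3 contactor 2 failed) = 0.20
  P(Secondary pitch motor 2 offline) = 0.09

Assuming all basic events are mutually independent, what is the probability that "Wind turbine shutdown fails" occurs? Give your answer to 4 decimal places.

P(Converter path fails) [AND] = 0.23 × 0.17 = 0.039100
P(Safety chain inoperative) [OR] = 1 − (1−0.10) × (1−0.23) = 0.307000
P(Rotor brake down) [AND] = 0.307000 × 0.35 = 0.107450
P(Pitch system inoperative) [AND] = 0.15 × 0.107450 = 0.016118
P(Emergency stop lost) [AND] = 0.43 × 0.28 = 0.120400
P(Yaw brake lost) [OR] = 1 − (1−0.29) × (1−0.19) × (1−0.120400) × (1−0.24) = 0.615548
P(Converter path 2 unavailable) [AND] = 0.20 × 0.09 = 0.018000
P(Safety chain 2 lost) [AND] = 0.615548 × 0.22 × 0.018000 = 0.002438
P(Wind turbine shutdown fails) [OR] = 1 − (1−0.039100) × (1−0.016118) × (1−0.002438) = 0.056893
Rounded to 4 decimal places: P(Wind turbine shutdown fails) ≈ 0.0569.

0.0569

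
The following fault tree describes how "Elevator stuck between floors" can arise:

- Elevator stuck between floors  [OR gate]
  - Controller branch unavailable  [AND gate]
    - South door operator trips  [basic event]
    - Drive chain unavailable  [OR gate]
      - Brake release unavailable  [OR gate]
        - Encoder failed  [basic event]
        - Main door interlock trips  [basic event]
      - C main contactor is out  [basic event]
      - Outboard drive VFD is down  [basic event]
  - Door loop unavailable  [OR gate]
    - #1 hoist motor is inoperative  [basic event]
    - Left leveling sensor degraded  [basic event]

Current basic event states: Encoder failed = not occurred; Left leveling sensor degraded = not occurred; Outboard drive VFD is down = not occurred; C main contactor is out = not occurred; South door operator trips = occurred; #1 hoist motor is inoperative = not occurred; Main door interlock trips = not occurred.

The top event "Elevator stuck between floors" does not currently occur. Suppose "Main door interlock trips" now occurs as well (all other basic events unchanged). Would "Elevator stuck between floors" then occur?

Counterfactual: set "Main door interlock trips" to occurred.
Brake release unavailable [OR]: Encoder failed=not, Main door interlock trips=occurs → at least one input occurs → occurs.
Drive chain unavailable [OR]: Brake release unavailable=occurs, C main contactor is out=not, Outboard drive VFD is down=not → at least one input occurs → occurs.
Controller branch unavailable [AND]: South door operator trips=occurs, Drive chain unavailable=occurs → all inputs occur → occurs.
Door loop unavailable [OR]: #1 hoist motor is inoperative=not, Left leveling sensor degraded=not → no input occurs → does not occur.
Elevator stuck between floors [OR]: Controller branch unavailable=occurs, Door loop unavailable=not → at least one input occurs → occurs.

Yes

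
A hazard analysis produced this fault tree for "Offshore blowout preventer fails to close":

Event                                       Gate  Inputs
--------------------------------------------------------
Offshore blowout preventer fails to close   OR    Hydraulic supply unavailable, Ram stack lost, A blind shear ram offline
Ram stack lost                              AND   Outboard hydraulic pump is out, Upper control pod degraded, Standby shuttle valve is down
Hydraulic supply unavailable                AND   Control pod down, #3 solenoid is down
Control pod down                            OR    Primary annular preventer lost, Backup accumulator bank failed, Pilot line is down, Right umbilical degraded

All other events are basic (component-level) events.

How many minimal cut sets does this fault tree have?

6

Control pod down [OR]: union of children's cut sets → 4 cut set(s).
Hydraulic supply unavailable [AND]: one cut set from each child combined → 4 × 1 = 4 cut set(s).
Ram stack lost [AND]: one cut set from each child combined → 1 × 1 × 1 = 1 cut set(s).
Offshore blowout preventer fails to close [OR]: union of children's cut sets → 6 cut set(s).
Minimal cut sets: {#3 solenoid is down, Primary annular preventer lost}; {#3 solenoid is down, Backup accumulator bank failed}; {#3 solenoid is down, Pilot line is down}; {#3 solenoid is down, Right umbilical degraded}; {Outboard hydraulic pump is out, Standby shuttle valve is down, Upper control pod degraded}; {A blind shear ram offline}.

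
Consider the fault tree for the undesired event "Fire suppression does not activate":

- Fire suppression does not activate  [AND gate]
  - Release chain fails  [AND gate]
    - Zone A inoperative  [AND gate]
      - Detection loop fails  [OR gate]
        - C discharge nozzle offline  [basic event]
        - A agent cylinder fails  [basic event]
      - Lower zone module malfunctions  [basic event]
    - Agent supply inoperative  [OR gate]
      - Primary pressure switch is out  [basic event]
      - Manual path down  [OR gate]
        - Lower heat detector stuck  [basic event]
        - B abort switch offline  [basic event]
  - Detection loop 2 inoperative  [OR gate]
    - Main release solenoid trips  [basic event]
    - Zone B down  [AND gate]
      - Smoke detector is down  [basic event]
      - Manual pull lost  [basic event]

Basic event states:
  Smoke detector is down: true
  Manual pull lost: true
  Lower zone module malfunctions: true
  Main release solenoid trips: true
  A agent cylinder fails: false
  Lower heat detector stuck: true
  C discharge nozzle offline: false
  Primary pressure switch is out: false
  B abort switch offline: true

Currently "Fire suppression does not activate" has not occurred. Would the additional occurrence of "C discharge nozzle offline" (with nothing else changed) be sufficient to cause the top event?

Yes

Counterfactual: set "C discharge nozzle offline" to occurred.
Detection loop fails [OR]: C discharge nozzle offline=occurs, A agent cylinder fails=not → at least one input occurs → occurs.
Zone A inoperative [AND]: Detection loop fails=occurs, Lower zone module malfunctions=occurs → all inputs occur → occurs.
Manual path down [OR]: Lower heat detector stuck=occurs, B abort switch offline=occurs → at least one input occurs → occurs.
Agent supply inoperative [OR]: Primary pressure switch is out=not, Manual path down=occurs → at least one input occurs → occurs.
Release chain fails [AND]: Zone A inoperative=occurs, Agent supply inoperative=occurs → all inputs occur → occurs.
Zone B down [AND]: Smoke detector is down=occurs, Manual pull lost=occurs → all inputs occur → occurs.
Detection loop 2 inoperative [OR]: Main release solenoid trips=occurs, Zone B down=occurs → at least one input occurs → occurs.
Fire suppression does not activate [AND]: Release chain fails=occurs, Detection loop 2 inoperative=occurs → all inputs occur → occurs.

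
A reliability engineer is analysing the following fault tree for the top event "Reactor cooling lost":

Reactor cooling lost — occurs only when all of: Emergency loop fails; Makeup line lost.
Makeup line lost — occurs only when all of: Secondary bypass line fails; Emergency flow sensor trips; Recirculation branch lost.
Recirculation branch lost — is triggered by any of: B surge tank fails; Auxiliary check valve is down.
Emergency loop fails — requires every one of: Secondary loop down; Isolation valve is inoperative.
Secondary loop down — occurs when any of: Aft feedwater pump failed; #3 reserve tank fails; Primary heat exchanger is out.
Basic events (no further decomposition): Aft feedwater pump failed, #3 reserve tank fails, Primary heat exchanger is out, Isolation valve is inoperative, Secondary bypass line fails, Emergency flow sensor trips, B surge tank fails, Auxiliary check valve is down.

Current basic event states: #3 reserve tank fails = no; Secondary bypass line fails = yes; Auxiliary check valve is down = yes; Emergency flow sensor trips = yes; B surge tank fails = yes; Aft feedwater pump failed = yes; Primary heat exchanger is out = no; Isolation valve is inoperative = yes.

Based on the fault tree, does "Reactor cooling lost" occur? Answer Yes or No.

Secondary loop down [OR]: Aft feedwater pump failed=occurs, #3 reserve tank fails=not, Primary heat exchanger is out=not → at least one input occurs → occurs.
Emergency loop fails [AND]: Secondary loop down=occurs, Isolation valve is inoperative=occurs → all inputs occur → occurs.
Recirculation branch lost [OR]: B surge tank fails=occurs, Auxiliary check valve is down=occurs → at least one input occurs → occurs.
Makeup line lost [AND]: Secondary bypass line fails=occurs, Emergency flow sensor trips=occurs, Recirculation branch lost=occurs → all inputs occur → occurs.
Reactor cooling lost [AND]: Emergency loop fails=occurs, Makeup line lost=occurs → all inputs occur → occurs.

Yes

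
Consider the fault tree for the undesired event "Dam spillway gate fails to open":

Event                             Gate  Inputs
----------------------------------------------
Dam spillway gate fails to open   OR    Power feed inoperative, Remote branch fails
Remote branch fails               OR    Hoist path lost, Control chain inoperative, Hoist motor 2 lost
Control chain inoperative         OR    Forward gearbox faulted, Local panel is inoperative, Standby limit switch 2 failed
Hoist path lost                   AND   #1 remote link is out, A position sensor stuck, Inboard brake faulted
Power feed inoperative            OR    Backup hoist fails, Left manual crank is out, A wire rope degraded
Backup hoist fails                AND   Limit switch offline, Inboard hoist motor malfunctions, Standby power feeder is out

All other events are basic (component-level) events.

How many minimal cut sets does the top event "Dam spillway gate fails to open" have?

Backup hoist fails [AND]: one cut set from each child combined → 1 × 1 × 1 = 1 cut set(s).
Power feed inoperative [OR]: union of children's cut sets → 3 cut set(s).
Hoist path lost [AND]: one cut set from each child combined → 1 × 1 × 1 = 1 cut set(s).
Control chain inoperative [OR]: union of children's cut sets → 3 cut set(s).
Remote branch fails [OR]: union of children's cut sets → 5 cut set(s).
Dam spillway gate fails to open [OR]: union of children's cut sets → 8 cut set(s).
Minimal cut sets: {Inboard hoist motor malfunctions, Limit switch offline, Standby power feeder is out}; {Left manual crank is out}; {A wire rope degraded}; {#1 remote link is out, A position sensor stuck, Inboard brake faulted}; {Forward gearbox faulted}; {Local panel is inoperative}; {Standby limit switch 2 failed}; {Hoist motor 2 lost}.

8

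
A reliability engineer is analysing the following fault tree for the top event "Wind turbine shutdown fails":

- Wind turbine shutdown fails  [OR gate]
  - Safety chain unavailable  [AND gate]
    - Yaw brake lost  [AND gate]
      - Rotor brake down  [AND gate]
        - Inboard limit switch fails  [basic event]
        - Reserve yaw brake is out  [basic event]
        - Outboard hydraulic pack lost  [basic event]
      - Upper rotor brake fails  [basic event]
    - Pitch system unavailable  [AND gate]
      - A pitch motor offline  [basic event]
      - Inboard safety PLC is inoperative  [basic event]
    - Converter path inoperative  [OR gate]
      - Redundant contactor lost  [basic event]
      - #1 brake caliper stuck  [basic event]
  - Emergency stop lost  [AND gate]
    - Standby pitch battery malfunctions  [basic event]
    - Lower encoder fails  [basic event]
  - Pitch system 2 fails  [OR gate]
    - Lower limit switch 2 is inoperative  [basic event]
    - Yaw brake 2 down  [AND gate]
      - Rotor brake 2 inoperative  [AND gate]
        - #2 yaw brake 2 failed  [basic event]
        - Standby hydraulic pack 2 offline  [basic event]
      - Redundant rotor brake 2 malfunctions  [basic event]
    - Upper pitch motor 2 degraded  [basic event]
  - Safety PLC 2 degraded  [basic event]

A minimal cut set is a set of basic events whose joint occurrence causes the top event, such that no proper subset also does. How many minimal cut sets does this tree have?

7

Rotor brake down [AND]: one cut set from each child combined → 1 × 1 × 1 = 1 cut set(s).
Yaw brake lost [AND]: one cut set from each child combined → 1 × 1 = 1 cut set(s).
Pitch system unavailable [AND]: one cut set from each child combined → 1 × 1 = 1 cut set(s).
Converter path inoperative [OR]: union of children's cut sets → 2 cut set(s).
Safety chain unavailable [AND]: one cut set from each child combined → 1 × 1 × 2 = 2 cut set(s).
Emergency stop lost [AND]: one cut set from each child combined → 1 × 1 = 1 cut set(s).
Rotor brake 2 inoperative [AND]: one cut set from each child combined → 1 × 1 = 1 cut set(s).
Yaw brake 2 down [AND]: one cut set from each child combined → 1 × 1 = 1 cut set(s).
Pitch system 2 fails [OR]: union of children's cut sets → 3 cut set(s).
Wind turbine shutdown fails [OR]: union of children's cut sets → 7 cut set(s).
Minimal cut sets: {A pitch motor offline, Inboard limit switch fails, Inboard safety PLC is inoperative, Outboard hydraulic pack lost, Redundant contactor lost, Reserve yaw brake is out, Upper rotor brake fails}; {#1 brake caliper stuck, A pitch motor offline, Inboard limit switch fails, Inboard safety PLC is inoperative, Outboard hydraulic pack lost, Reserve yaw brake is out, Upper rotor brake fails}; {Lower encoder fails, Standby pitch battery malfunctions}; {Lower limit switch 2 is inoperative}; {#2 yaw brake 2 failed, Redundant rotor brake 2 malfunctions, Standby hydraulic pack 2 offline}; {Upper pitch motor 2 degraded}; {Safety PLC 2 degraded}.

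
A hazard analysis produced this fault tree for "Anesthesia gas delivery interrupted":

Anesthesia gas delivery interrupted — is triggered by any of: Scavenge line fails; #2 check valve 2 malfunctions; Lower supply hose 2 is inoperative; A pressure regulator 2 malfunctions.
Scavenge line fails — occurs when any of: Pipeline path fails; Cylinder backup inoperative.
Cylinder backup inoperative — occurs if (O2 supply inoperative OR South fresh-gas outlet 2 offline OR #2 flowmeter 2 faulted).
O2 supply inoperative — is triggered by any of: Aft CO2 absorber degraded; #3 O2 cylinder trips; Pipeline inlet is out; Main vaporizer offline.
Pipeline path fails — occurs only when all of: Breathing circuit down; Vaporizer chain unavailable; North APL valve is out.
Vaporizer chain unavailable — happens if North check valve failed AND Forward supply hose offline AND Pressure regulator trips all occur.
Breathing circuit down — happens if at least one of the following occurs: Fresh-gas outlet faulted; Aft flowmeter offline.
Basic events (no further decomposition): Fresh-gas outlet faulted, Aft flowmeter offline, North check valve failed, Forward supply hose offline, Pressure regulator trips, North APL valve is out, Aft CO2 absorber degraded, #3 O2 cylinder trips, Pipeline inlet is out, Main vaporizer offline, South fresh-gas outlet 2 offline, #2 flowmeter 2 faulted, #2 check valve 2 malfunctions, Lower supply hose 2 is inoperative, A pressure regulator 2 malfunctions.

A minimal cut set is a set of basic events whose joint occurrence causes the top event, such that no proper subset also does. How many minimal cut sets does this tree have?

11

Breathing circuit down [OR]: union of children's cut sets → 2 cut set(s).
Vaporizer chain unavailable [AND]: one cut set from each child combined → 1 × 1 × 1 = 1 cut set(s).
Pipeline path fails [AND]: one cut set from each child combined → 2 × 1 × 1 = 2 cut set(s).
O2 supply inoperative [OR]: union of children's cut sets → 4 cut set(s).
Cylinder backup inoperative [OR]: union of children's cut sets → 6 cut set(s).
Scavenge line fails [OR]: union of children's cut sets → 8 cut set(s).
Anesthesia gas delivery interrupted [OR]: union of children's cut sets → 11 cut set(s).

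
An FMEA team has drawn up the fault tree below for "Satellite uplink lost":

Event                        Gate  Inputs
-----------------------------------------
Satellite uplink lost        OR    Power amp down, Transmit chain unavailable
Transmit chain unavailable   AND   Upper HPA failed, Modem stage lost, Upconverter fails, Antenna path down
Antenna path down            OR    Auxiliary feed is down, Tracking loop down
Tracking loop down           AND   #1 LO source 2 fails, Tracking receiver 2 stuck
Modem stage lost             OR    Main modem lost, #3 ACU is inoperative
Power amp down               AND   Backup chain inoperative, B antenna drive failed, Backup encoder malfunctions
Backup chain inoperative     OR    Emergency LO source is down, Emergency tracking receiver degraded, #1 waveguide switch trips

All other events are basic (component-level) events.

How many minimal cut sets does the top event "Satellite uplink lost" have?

Backup chain inoperative [OR]: union of children's cut sets → 3 cut set(s).
Power amp down [AND]: one cut set from each child combined → 3 × 1 × 1 = 3 cut set(s).
Modem stage lost [OR]: union of children's cut sets → 2 cut set(s).
Tracking loop down [AND]: one cut set from each child combined → 1 × 1 = 1 cut set(s).
Antenna path down [OR]: union of children's cut sets → 2 cut set(s).
Transmit chain unavailable [AND]: one cut set from each child combined → 1 × 2 × 1 × 2 = 4 cut set(s).
Satellite uplink lost [OR]: union of children's cut sets → 7 cut set(s).
Minimal cut sets: {B antenna drive failed, Backup encoder malfunctions, Emergency LO source is down}; {B antenna drive failed, Backup encoder malfunctions, Emergency tracking receiver degraded}; {#1 waveguide switch trips, B antenna drive failed, Backup encoder malfunctions}; {Auxiliary feed is down, Main modem lost, Upconverter fails, Upper HPA failed}; {#1 LO source 2 fails, Main modem lost, Tracking receiver 2 stuck, Upconverter fails, Upper HPA failed}; {#3 ACU is inoperative, Auxiliary feed is down, Upconverter fails, Upper HPA failed}; {#1 LO source 2 fails, #3 ACU is inoperative, Tracking receiver 2 stuck, Upconverter fails, Upper HPA failed}.

7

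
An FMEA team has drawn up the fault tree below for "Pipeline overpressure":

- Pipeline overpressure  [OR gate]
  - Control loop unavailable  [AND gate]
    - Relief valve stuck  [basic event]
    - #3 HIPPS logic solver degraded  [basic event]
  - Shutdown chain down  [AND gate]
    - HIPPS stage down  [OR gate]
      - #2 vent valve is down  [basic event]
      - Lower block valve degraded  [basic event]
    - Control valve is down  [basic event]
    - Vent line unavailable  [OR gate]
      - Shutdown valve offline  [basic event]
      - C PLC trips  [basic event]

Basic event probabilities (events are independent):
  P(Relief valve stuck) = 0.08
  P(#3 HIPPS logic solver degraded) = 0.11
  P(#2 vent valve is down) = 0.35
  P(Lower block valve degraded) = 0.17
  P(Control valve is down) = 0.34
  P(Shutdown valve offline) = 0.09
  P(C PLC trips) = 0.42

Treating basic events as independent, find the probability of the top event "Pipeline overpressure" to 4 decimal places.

P(Control loop unavailable) [AND] = 0.08 × 0.11 = 0.008800
P(HIPPS stage down) [OR] = 1 − (1−0.35) × (1−0.17) = 0.460500
P(Vent line unavailable) [OR] = 1 − (1−0.09) × (1−0.42) = 0.472200
P(Shutdown chain down) [AND] = 0.460500 × 0.34 × 0.472200 = 0.073932
P(Pipeline overpressure) [OR] = 1 − (1−0.008800) × (1−0.073932) = 0.082081
Rounded to 4 decimal places: P(Pipeline overpressure) ≈ 0.0821.

0.0821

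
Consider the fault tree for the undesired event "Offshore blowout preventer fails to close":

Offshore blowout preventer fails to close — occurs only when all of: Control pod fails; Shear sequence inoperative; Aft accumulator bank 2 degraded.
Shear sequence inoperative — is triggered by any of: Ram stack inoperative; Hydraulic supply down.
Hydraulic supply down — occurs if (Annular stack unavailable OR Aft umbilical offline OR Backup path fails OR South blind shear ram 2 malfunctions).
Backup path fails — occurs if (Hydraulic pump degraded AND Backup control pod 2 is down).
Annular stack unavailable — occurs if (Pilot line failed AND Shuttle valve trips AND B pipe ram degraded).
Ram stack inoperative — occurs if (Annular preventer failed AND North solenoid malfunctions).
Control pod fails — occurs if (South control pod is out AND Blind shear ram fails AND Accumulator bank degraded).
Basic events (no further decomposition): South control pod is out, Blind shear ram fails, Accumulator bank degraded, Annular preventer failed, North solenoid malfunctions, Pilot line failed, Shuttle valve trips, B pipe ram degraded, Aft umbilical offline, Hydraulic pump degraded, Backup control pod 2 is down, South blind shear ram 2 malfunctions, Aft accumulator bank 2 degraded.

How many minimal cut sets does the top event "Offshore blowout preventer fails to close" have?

5

Control pod fails [AND]: one cut set from each child combined → 1 × 1 × 1 = 1 cut set(s).
Ram stack inoperative [AND]: one cut set from each child combined → 1 × 1 = 1 cut set(s).
Annular stack unavailable [AND]: one cut set from each child combined → 1 × 1 × 1 = 1 cut set(s).
Backup path fails [AND]: one cut set from each child combined → 1 × 1 = 1 cut set(s).
Hydraulic supply down [OR]: union of children's cut sets → 4 cut set(s).
Shear sequence inoperative [OR]: union of children's cut sets → 5 cut set(s).
Offshore blowout preventer fails to close [AND]: one cut set from each child combined → 1 × 5 × 1 = 5 cut set(s).
Minimal cut sets: {Accumulator bank degraded, Aft accumulator bank 2 degraded, Annular preventer failed, Blind shear ram fails, North solenoid malfunctions, South control pod is out}; {Accumulator bank degraded, Aft accumulator bank 2 degraded, B pipe ram degraded, Blind shear ram fails, Pilot line failed, Shuttle valve trips, South control pod is out}; {Accumulator bank degraded, Aft accumulator bank 2 degraded, Aft umbilical offline, Blind shear ram fails, South control pod is out}; {Accumulator bank degraded, Aft accumulator bank 2 degraded, Backup control pod 2 is down, Blind shear ram fails, Hydraulic pump degraded, South control pod is out}; {Accumulator bank degraded, Aft accumulator bank 2 degraded, Blind shear ram fails, South blind shear ram 2 malfunctions, South control pod is out}.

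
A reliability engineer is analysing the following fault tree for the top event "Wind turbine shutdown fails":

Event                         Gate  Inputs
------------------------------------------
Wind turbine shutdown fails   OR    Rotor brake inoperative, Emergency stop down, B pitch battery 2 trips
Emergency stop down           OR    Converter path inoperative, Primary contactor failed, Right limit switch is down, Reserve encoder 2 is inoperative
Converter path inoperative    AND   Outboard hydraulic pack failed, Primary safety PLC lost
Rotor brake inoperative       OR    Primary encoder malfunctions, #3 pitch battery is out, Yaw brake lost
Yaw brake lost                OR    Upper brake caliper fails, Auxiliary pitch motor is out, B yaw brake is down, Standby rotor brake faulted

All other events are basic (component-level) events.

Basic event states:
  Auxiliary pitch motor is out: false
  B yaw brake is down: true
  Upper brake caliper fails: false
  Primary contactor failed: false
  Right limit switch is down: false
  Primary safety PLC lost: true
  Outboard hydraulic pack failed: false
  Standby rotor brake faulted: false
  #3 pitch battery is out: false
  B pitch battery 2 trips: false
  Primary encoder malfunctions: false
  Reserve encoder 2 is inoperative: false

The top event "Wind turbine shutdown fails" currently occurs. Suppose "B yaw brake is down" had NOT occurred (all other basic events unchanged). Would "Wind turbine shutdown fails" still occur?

Counterfactual: set "B yaw brake is down" to not occurred.
Yaw brake lost [OR]: Upper brake caliper fails=not, Auxiliary pitch motor is out=not, B yaw brake is down=not, Standby rotor brake faulted=not → no input occurs → does not occur.
Rotor brake inoperative [OR]: Primary encoder malfunctions=not, #3 pitch battery is out=not, Yaw brake lost=not → no input occurs → does not occur.
Converter path inoperative [AND]: Outboard hydraulic pack failed=not, Primary safety PLC lost=occurs → not all inputs occur → does not occur.
Emergency stop down [OR]: Converter path inoperative=not, Primary contactor failed=not, Right limit switch is down=not, Reserve encoder 2 is inoperative=not → no input occurs → does not occur.
Wind turbine shutdown fails [OR]: Rotor brake inoperative=not, Emergency stop down=not, B pitch battery 2 trips=not → no input occurs → does not occur.

No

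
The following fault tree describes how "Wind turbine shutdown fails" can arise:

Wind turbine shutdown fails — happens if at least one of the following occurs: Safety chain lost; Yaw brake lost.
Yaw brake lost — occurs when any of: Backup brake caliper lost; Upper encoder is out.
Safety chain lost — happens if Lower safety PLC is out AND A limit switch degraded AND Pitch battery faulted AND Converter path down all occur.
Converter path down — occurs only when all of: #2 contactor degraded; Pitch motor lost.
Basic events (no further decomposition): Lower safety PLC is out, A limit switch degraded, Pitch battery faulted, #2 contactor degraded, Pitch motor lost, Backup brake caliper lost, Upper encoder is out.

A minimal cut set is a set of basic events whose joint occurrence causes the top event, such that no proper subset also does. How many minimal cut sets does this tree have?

3

Converter path down [AND]: one cut set from each child combined → 1 × 1 = 1 cut set(s).
Safety chain lost [AND]: one cut set from each child combined → 1 × 1 × 1 × 1 = 1 cut set(s).
Yaw brake lost [OR]: union of children's cut sets → 2 cut set(s).
Wind turbine shutdown fails [OR]: union of children's cut sets → 3 cut set(s).
Minimal cut sets: {#2 contactor degraded, A limit switch degraded, Lower safety PLC is out, Pitch battery faulted, Pitch motor lost}; {Backup brake caliper lost}; {Upper encoder is out}.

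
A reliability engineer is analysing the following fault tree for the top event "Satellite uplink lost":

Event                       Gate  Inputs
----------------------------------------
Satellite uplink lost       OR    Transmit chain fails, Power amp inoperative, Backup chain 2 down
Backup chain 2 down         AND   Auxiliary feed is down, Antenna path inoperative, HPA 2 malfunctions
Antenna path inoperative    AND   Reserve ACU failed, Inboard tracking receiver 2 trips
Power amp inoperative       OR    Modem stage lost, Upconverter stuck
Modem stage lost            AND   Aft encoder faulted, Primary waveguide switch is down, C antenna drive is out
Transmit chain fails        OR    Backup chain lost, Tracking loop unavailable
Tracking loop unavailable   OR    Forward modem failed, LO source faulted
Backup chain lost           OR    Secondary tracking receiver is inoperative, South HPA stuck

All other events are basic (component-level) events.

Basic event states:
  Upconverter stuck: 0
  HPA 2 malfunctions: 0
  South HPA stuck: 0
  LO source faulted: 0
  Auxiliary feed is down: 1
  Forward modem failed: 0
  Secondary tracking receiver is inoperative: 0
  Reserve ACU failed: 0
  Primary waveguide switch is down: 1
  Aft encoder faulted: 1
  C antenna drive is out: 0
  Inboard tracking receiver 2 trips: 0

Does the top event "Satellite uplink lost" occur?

No

Backup chain lost [OR]: Secondary tracking receiver is inoperative=not, South HPA stuck=not → no input occurs → does not occur.
Tracking loop unavailable [OR]: Forward modem failed=not, LO source faulted=not → no input occurs → does not occur.
Transmit chain fails [OR]: Backup chain lost=not, Tracking loop unavailable=not → no input occurs → does not occur.
Modem stage lost [AND]: Aft encoder faulted=occurs, Primary waveguide switch is down=occurs, C antenna drive is out=not → not all inputs occur → does not occur.
Power amp inoperative [OR]: Modem stage lost=not, Upconverter stuck=not → no input occurs → does not occur.
Antenna path inoperative [AND]: Reserve ACU failed=not, Inboard tracking receiver 2 trips=not → not all inputs occur → does not occur.
Backup chain 2 down [AND]: Auxiliary feed is down=occurs, Antenna path inoperative=not, HPA 2 malfunctions=not → not all inputs occur → does not occur.
Satellite uplink lost [OR]: Transmit chain fails=not, Power amp inoperative=not, Backup chain 2 down=not → no input occurs → does not occur.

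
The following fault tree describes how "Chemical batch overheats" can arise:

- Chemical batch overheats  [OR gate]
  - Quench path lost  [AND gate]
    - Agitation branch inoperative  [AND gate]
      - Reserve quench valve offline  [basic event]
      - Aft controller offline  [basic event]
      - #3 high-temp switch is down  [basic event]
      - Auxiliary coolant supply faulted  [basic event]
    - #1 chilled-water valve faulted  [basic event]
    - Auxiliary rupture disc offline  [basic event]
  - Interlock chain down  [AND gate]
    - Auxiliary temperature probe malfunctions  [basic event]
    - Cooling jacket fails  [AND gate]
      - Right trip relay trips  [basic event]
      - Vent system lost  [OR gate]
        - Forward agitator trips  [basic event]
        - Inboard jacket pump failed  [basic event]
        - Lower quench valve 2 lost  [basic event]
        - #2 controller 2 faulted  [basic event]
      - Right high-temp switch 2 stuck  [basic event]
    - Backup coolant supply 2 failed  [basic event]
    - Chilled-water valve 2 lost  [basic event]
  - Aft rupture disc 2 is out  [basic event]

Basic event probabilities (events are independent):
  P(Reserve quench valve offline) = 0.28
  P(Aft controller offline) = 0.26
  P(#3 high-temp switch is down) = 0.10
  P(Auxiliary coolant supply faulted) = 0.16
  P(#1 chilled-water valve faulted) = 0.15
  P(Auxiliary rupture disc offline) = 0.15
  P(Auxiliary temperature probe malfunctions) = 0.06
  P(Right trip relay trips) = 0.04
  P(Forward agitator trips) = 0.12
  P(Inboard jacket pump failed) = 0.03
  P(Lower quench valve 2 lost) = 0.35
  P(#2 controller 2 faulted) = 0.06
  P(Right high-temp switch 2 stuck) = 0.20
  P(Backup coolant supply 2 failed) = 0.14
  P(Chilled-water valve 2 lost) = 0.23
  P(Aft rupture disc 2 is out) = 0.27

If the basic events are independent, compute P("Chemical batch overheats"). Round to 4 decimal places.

0.2700

P(Agitation branch inoperative) [AND] = 0.28 × 0.26 × 0.10 × 0.16 = 0.001165
P(Quench path lost) [AND] = 0.001165 × 0.15 × 0.15 = 0.000026
P(Vent system lost) [OR] = 1 − (1−0.12) × (1−0.03) × (1−0.35) × (1−0.06) = 0.478450
P(Cooling jacket fails) [AND] = 0.04 × 0.478450 × 0.20 = 0.003828
P(Interlock chain down) [AND] = 0.06 × 0.003828 × 0.14 × 0.23 = 0.000007
P(Chemical batch overheats) [OR] = 1 − (1−0.000026) × (1−0.000007) × (1−0.27) = 0.270024
Rounded to 4 decimal places: P(Chemical batch overheats) ≈ 0.2700.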